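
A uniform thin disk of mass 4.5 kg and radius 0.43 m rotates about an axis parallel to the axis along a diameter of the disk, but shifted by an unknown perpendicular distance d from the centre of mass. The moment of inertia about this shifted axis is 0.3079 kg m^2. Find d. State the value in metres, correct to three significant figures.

About the centre-of-mass axis, I_cm = (1/4)MR² = (1/4)(4.5)(0.43)² = 0.20801 kg m^2.
Parallel axis theorem: I = I_cm + Md², so Md² = 0.3079 − 0.20801 = 0.099888 kg m^2.
d = √(0.099888 / 4.5) = 0.14899 m.

0.149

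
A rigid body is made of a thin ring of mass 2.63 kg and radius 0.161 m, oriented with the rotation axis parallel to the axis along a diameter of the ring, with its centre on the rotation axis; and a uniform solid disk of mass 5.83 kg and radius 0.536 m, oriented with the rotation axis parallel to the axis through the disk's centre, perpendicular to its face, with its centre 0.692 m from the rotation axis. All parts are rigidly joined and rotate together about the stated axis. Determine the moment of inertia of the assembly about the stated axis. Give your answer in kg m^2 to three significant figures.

Thin ring: I_cm = (1/2)MR² = (1/2)(2.63)(0.161)² = 0.034086 kg m^2; axis through the centre, so I = 0.034086 kg m^2.
Solid disk: I_cm = (1/2)MR² = (1/2)(5.83)(0.536)² = 0.83747 kg m^2; centre at d = 0.692 m, so I = I_cm + Md² gives I = 0.83747 + (5.83)(0.692)² = 3.6292 kg m^2.
Total I = 0.034086 + 3.6292 = 3.6633 kg m^2.

3.66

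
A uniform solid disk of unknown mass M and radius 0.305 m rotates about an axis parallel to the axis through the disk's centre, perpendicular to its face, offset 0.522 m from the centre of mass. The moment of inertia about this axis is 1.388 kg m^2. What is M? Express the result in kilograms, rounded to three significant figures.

4.35

I = I_cm + Md² = (1/2)MR² + Md² = M·[0.5·(0.305)² + (0.522)²] = M·0.319.
So M = 1.388 / 0.319 = 4.3511 kg.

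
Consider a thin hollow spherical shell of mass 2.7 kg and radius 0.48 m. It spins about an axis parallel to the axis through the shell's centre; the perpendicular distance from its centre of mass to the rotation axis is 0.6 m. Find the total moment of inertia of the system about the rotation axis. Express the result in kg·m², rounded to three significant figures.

1.39

I_cm = (2/3)MR² = (2/3)(2.7)(0.48)² = 0.41472 kg·m²; centre at d = 0.6 m, so the parallel axis theorem gives I = 0.41472 + (2.7)(0.6)² = 1.3867 kg·m².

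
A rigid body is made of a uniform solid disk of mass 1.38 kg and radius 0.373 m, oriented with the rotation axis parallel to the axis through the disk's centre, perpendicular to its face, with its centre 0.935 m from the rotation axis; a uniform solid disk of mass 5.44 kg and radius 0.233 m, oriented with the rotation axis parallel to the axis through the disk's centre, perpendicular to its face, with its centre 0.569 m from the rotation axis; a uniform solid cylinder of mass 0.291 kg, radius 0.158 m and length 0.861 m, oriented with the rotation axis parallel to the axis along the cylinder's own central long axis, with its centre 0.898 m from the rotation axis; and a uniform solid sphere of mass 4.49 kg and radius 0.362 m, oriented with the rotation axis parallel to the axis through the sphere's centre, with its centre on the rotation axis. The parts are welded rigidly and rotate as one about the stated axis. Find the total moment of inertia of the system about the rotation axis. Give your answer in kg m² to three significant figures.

Solid disk: I_cm = (1/2)MR² = (1/2)(1.38)(0.373)² = 0.095999 kg m²; centre at d = 0.935 m, so I = I_cm + Md² gives I = 0.095999 + (1.38)(0.935)² = 1.3024 kg m².
Solid disk: I_cm = (1/2)MR² = (1/2)(5.44)(0.233)² = 0.14767 kg m²; centre at d = 0.569 m, so I = I_cm + Md² gives I = 0.14767 + (5.44)(0.569)² = 1.9089 kg m².
Solid cylinder: I_cm = (1/2)MR² = (1/2)(0.291)(0.158)² = 0.0036323 kg m²; centre at d = 0.898 m, so I = I_cm + Md² gives I = 0.0036323 + (0.291)(0.898)² = 0.2383 kg m².
Solid sphere: I_cm = (2/5)MR² = (2/5)(4.49)(0.362)² = 0.23536 kg m²; axis through the centre, so I = 0.23536 kg m².
Total I = 1.3024 + 1.9089 + 0.2383 + 0.23536 = 3.685 kg m².

3.69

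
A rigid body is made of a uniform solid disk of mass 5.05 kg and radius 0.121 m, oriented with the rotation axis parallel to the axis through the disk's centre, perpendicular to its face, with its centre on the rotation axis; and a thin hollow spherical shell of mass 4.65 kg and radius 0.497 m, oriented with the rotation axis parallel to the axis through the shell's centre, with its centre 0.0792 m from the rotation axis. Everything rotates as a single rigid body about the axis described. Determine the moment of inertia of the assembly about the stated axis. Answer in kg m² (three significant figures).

Solid disk: I_cm = (1/2)MR² = (1/2)(5.05)(0.121)² = 0.036969 kg m²; axis through the centre, so I = 0.036969 kg m².
Spherical shell: I_cm = (2/3)MR² = (2/3)(4.65)(0.497)² = 0.76573 kg m²; centre at d = 0.0792 m, so the parallel axis theorem gives I = 0.76573 + (4.65)(0.0792)² = 0.7949 kg m².
Total I = 0.036969 + 0.7949 = 0.83186 kg m².

0.832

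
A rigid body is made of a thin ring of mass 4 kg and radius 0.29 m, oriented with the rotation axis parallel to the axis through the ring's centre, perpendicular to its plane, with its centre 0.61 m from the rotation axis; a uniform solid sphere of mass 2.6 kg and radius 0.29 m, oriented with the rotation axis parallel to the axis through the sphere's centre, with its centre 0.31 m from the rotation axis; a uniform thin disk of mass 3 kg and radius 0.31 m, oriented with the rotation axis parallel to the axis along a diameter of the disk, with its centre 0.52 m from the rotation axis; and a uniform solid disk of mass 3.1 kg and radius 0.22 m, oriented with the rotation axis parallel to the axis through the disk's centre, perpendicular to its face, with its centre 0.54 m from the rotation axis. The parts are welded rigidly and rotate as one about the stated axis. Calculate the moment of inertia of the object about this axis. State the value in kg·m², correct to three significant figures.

Thin ring: I_cm = MR² = (4)(0.29)² = 0.3364 kg·m²; centre at d = 0.61 m, so the parallel axis theorem gives I = 0.3364 + (4)(0.61)² = 1.8248 kg·m².
Solid sphere: I_cm = (2/5)MR² = (2/5)(2.6)(0.29)² = 0.087464 kg·m²; centre at d = 0.31 m, so the parallel axis theorem gives I = 0.087464 + (2.6)(0.31)² = 0.33732 kg·m².
Thin disk: I_cm = (1/4)MR² = (1/4)(3)(0.31)² = 0.072075 kg·m²; centre at d = 0.52 m, so the parallel axis theorem gives I = 0.072075 + (3)(0.52)² = 0.88328 kg·m².
Solid disk: I_cm = (1/2)MR² = (1/2)(3.1)(0.22)² = 0.07502 kg·m²; centre at d = 0.54 m, so the parallel axis theorem gives I = 0.07502 + (3.1)(0.54)² = 0.97898 kg·m².
Total I = 1.8248 + 0.33732 + 0.88328 + 0.97898 = 4.0244 kg·m².

4.02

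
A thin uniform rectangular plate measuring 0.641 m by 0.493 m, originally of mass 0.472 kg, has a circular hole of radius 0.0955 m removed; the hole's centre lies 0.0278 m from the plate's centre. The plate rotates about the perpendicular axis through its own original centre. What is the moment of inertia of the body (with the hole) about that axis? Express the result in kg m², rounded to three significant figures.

0.0255

Unpierced body about its centre: I₀ = (1/12)M(a²+b²) = (1/12)(0.472)[(0.641)² + (0.493)²] = 0.025721 kg m².
The removed disk has mass m = M·πr²/(ab) = (0.472)·π(0.0955)²/(0.641·0.493) = 0.042795 kg (same uniform areal density).
Its moment of inertia about the rotation axis (parallel-axis theorem): I_hole = (1/2)mr² + md² = (1/2)(0.042795)(0.0955)² + (0.042795)(0.0278)² = 0.00022822 kg m².
Treating the hole as negative mass, I = I₀ − I_hole = 0.025721 − 0.00022822 = 0.025493 kg m².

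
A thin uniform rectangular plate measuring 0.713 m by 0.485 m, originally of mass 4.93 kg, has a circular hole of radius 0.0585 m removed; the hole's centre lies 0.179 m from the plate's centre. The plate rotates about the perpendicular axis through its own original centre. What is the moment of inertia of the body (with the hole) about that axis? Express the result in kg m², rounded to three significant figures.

Unpierced body about its centre: I₀ = (1/12)M(a²+b²) = (1/12)(4.93)[(0.713)² + (0.485)²] = 0.30549 kg m².
The removed disk has mass m = M·πr²/(ab) = (4.93)·π(0.0585)²/(0.713·0.485) = 0.15328 kg (same uniform areal density).
Its moment of inertia about the rotation axis (parallel-axis theorem): I_hole = (1/2)mr² + md² = (1/2)(0.15328)(0.0585)² + (0.15328)(0.179)² = 0.0051734 kg m².
Treating the hole as negative mass, I = I₀ − I_hole = 0.30549 − 0.0051734 = 0.30032 kg m².

0.300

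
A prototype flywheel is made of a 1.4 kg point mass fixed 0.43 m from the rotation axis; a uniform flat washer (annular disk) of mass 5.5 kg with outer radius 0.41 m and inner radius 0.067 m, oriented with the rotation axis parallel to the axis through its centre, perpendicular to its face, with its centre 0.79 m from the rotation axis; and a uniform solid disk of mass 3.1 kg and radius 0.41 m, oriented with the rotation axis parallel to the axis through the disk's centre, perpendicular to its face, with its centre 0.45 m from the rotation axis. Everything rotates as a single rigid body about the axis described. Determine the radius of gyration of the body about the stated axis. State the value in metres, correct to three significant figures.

Point mass: I_cm = 0; centre at d = 0.43 m, so the parallel axis theorem gives I = 0 + (1.4)(0.43)² = 0.25886 kg m^2.
Annular disk: I_cm = (1/2)M(R²+r²) = (1/2)(5.5)[(0.41)² + (0.067)²] = 0.47462 kg m^2; centre at d = 0.79 m, so the parallel axis theorem gives I = 0.47462 + (5.5)(0.79)² = 3.9072 kg m^2.
Solid disk: I_cm = (1/2)MR² = (1/2)(3.1)(0.41)² = 0.26055 kg m^2; centre at d = 0.45 m, so the parallel axis theorem gives I = 0.26055 + (3.1)(0.45)² = 0.88831 kg m^2.
Total I = 5.0543 kg m^2; total mass M = 10 kg.
k = √(I/M) = √(5.0543/10) = 0.71094 m.

0.711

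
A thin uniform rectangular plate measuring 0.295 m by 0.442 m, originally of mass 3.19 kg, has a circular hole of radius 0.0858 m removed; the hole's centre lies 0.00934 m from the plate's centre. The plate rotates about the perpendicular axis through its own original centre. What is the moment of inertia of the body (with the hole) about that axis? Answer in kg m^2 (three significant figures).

0.0729

Unpierced body about its centre: I₀ = (1/12)M(a²+b²) = (1/12)(3.19)[(0.295)² + (0.442)²] = 0.075068 kg m^2.
The removed disk has mass m = M·πr²/(ab) = (3.19)·π(0.0858)²/(0.295·0.442) = 0.56581 kg (same uniform areal density).
Its moment of inertia about the rotation axis (parallel-axis theorem): I_hole = (1/2)mr² + md² = (1/2)(0.56581)(0.0858)² + (0.56581)(0.00934)² = 0.002132 kg m^2.
Treating the hole as negative mass, I = I₀ − I_hole = 0.075068 − 0.002132 = 0.072936 kg m^2.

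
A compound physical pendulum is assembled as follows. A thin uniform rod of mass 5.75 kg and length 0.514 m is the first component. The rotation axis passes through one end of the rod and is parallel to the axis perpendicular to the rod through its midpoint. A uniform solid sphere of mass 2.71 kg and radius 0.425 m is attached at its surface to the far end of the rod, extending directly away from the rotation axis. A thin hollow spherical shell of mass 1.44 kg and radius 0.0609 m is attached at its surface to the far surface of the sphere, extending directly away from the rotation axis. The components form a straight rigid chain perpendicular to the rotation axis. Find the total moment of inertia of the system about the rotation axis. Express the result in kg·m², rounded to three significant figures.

Thin rod: I_cm = (1/12)ML² = (1/12)(5.75)(0.514)² = 0.12659 kg·m²; centre at d = 0.257 m, so I = I_cm + Md² gives I = 0.12659 + (5.75)(0.257)² = 0.50638 kg·m².
Solid sphere: I_cm = (2/5)MR² = (2/5)(2.71)(0.425)² = 0.1958 kg·m²; centre at d = 0.257 + 0.257 + 0.425 = 0.939 m, so I = I_cm + Md² gives I = 0.1958 + (2.71)(0.939)² = 2.5853 kg·m².
Spherical shell: I_cm = (2/3)MR² = (2/3)(1.44)(0.0609)² = 0.0035605 kg·m²; centre at d = 0.257 + 0.257 + 0.425 + 0.425 + 0.0609 = 1.4249 m, so I = I_cm + Md² gives I = 0.0035605 + (1.44)(1.4249)² = 2.9273 kg·m².
Total I = 0.50638 + 2.5853 + 2.9273 = 6.0189 kg·m².

6.02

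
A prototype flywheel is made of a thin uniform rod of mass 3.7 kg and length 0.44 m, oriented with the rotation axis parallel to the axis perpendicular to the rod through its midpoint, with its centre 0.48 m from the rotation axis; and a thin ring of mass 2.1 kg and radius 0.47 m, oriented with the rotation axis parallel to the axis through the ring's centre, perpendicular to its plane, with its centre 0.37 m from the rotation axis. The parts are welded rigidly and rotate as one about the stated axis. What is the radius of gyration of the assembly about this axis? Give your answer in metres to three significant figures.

0.536

Thin rod: I_cm = (1/12)ML² = (1/12)(3.7)(0.44)² = 0.059693 kg m^2; centre at d = 0.48 m, so the parallel axis theorem gives I = 0.059693 + (3.7)(0.48)² = 0.91217 kg m^2.
Thin ring: I_cm = MR² = (2.1)(0.47)² = 0.46389 kg m^2; centre at d = 0.37 m, so the parallel axis theorem gives I = 0.46389 + (2.1)(0.37)² = 0.75138 kg m^2.
Total I = 1.6636 kg m^2; total mass M = 5.8 kg.
k = √(I/M) = √(1.6636/5.8) = 0.53556 m.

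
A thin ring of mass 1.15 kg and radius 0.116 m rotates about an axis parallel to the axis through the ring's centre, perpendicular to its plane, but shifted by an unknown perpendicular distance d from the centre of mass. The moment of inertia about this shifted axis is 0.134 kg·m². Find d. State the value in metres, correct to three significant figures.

0.321

About the centre-of-mass axis, I_cm = MR² = (1.15)(0.116)² = 0.015474 kg·m².
Parallel axis theorem: I = I_cm + Md², so Md² = 0.134 − 0.015474 = 0.11853 kg·m².
d = √(0.11853 / 1.15) = 0.32104 m.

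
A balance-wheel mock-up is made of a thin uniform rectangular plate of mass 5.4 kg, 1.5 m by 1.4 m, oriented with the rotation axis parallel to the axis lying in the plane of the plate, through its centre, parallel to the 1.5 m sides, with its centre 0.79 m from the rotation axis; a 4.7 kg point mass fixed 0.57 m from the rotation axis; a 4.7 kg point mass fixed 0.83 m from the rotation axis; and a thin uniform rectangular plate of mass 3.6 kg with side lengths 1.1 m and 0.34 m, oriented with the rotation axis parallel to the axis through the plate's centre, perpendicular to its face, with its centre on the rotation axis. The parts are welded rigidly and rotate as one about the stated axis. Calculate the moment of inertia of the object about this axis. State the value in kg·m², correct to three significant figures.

9.41

Rectangular plate: I_cm = (1/12)Mb² = (1/12)(5.4)(1.4)² = 0.882 kg·m²; centre at d = 0.79 m, so I = I_cm + Md² gives I = 0.882 + (5.4)(0.79)² = 4.2521 kg·m².
Point mass: I_cm = 0; centre at d = 0.57 m, so I = I_cm + Md² gives I = 0 + (4.7)(0.57)² = 1.527 kg·m².
Point mass: I_cm = 0; centre at d = 0.83 m, so I = I_cm + Md² gives I = 0 + (4.7)(0.83)² = 3.2378 kg·m².
Rectangular plate: I_cm = (1/12)M(a²+b²) = (1/12)(3.6)[(1.1)² + (0.34)²] = 0.39768 kg·m²; axis through the centre, so I = 0.39768 kg·m².
Total I = 4.2521 + 1.527 + 3.2378 + 0.39768 = 9.4147 kg·m².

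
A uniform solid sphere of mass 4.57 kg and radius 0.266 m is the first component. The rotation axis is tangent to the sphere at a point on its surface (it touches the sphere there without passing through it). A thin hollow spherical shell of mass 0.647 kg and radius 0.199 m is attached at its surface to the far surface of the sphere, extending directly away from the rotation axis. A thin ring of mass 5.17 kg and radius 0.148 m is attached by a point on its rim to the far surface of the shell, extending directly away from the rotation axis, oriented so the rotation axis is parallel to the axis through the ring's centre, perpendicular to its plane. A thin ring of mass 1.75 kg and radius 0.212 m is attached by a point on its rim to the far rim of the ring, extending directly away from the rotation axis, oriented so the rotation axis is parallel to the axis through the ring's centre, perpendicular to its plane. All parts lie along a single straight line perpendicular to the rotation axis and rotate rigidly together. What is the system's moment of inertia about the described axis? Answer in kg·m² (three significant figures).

Solid sphere: I_cm = (2/5)MR² = (2/5)(4.57)(0.266)² = 0.12934 kg·m²; centre at d = 0.266 m, so I = I_cm + Md² gives I = 0.12934 + (4.57)(0.266)² = 0.4527 kg·m².
Spherical shell: I_cm = (2/3)MR² = (2/3)(0.647)(0.199)² = 0.017081 kg·m²; centre at d = 0.266 + 0.266 + 0.199 = 0.731 m, so I = I_cm + Md² gives I = 0.017081 + (0.647)(0.731)² = 0.36281 kg·m².
Thin ring: I_cm = MR² = (5.17)(0.148)² = 0.11324 kg·m²; centre at d = 0.266 + 0.266 + 0.199 + 0.199 + 0.148 = 1.078 m, so I = I_cm + Md² gives I = 0.11324 + (5.17)(1.078)² = 6.1212 kg·m².
Thin ring: I_cm = MR² = (1.75)(0.212)² = 0.078652 kg·m²; centre at d = 0.266 + 0.266 + 0.199 + 0.199 + 0.148 + 0.148 + 0.212 = 1.438 m, so I = I_cm + Md² gives I = 0.078652 + (1.75)(1.438)² = 3.6974 kg·m².
Total I = 0.4527 + 0.36281 + 6.1212 + 3.6974 = 10.634 kg·m².

10.6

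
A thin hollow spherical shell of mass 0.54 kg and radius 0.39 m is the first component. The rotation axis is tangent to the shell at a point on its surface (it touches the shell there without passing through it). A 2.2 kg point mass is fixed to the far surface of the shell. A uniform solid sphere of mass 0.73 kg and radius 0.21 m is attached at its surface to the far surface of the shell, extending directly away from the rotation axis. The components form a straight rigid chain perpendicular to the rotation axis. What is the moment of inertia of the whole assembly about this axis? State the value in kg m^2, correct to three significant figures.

2.20

Spherical shell: I_cm = (2/3)MR² = (2/3)(0.54)(0.39)² = 0.054756 kg m^2; centre at d = 0.39 m, so I = I_cm + Md² gives I = 0.054756 + (0.54)(0.39)² = 0.13689 kg m^2.
Point mass: I_cm = 0; centre at d = 0.39 + 0.39 = 0.78 m, so I = I_cm + Md² gives I = 0 + (2.2)(0.78)² = 1.3385 kg m^2.
Solid sphere: I_cm = (2/5)MR² = (2/5)(0.73)(0.21)² = 0.012877 kg m^2; centre at d = 0.39 + 0.39 + 0.21 = 0.99 m, so I = I_cm + Md² gives I = 0.012877 + (0.73)(0.99)² = 0.72835 kg m^2.
Total I = 0.13689 + 1.3385 + 0.72835 = 2.2037 kg m^2.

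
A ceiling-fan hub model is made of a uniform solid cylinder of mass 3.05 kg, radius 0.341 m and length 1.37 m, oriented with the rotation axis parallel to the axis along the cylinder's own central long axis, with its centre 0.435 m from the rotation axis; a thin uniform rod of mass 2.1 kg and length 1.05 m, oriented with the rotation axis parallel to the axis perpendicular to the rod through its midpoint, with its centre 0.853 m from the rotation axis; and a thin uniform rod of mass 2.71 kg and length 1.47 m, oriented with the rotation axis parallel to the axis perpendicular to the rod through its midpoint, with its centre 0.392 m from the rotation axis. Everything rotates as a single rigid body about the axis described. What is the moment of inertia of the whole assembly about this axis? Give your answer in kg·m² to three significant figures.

Solid cylinder: I_cm = (1/2)MR² = (1/2)(3.05)(0.341)² = 0.17733 kg·m²; centre at d = 0.435 m, so the parallel axis theorem gives I = 0.17733 + (3.05)(0.435)² = 0.75446 kg·m².
Thin rod: I_cm = (1/12)ML² = (1/12)(2.1)(1.05)² = 0.19294 kg·m²; centre at d = 0.853 m, so the parallel axis theorem gives I = 0.19294 + (2.1)(0.853)² = 1.7209 kg·m².
Thin rod: I_cm = (1/12)ML² = (1/12)(2.71)(1.47)² = 0.488 kg·m²; centre at d = 0.392 m, so the parallel axis theorem gives I = 0.488 + (2.71)(0.392)² = 0.90443 kg·m².
Total I = 0.75446 + 1.7209 + 0.90443 = 3.3798 kg·m².

3.38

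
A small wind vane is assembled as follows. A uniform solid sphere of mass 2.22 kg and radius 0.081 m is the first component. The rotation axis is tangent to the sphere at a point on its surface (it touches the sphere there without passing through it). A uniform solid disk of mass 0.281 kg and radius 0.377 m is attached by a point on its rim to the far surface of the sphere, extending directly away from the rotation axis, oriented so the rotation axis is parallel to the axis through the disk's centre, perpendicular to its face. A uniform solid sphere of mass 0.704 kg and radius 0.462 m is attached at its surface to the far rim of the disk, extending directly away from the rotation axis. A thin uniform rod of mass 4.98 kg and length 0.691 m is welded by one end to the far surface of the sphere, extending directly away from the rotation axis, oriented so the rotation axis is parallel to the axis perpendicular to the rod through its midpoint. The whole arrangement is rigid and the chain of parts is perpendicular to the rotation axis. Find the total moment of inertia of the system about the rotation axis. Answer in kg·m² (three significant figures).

Solid sphere: I_cm = (2/5)MR² = (2/5)(2.22)(0.081)² = 0.0058262 kg·m²; centre at d = 0.081 m, so I = I_cm + Md² gives I = 0.0058262 + (2.22)(0.081)² = 0.020392 kg·m².
Solid disk: I_cm = (1/2)MR² = (1/2)(0.281)(0.377)² = 0.019969 kg·m²; centre at d = 0.081 + 0.081 + 0.377 = 0.539 m, so I = I_cm + Md² gives I = 0.019969 + (0.281)(0.539)² = 0.10161 kg·m².
Solid sphere: I_cm = (2/5)MR² = (2/5)(0.704)(0.462)² = 0.060106 kg·m²; centre at d = 0.081 + 0.081 + 0.377 + 0.377 + 0.462 = 1.378 m, so I = I_cm + Md² gives I = 0.060106 + (0.704)(1.378)² = 1.3969 kg·m².
Thin rod: I_cm = (1/12)ML² = (1/12)(4.98)(0.691)² = 0.19815 kg·m²; centre at d = 0.081 + 0.081 + 0.377 + 0.377 + 0.462 + 0.462 + 0.3455 = 2.1855 m, so I = I_cm + Md² gives I = 0.19815 + (4.98)(2.1855)² = 23.985 kg·m².
Total I = 0.020392 + 0.10161 + 1.3969 + 23.985 = 25.504 kg·m².

25.5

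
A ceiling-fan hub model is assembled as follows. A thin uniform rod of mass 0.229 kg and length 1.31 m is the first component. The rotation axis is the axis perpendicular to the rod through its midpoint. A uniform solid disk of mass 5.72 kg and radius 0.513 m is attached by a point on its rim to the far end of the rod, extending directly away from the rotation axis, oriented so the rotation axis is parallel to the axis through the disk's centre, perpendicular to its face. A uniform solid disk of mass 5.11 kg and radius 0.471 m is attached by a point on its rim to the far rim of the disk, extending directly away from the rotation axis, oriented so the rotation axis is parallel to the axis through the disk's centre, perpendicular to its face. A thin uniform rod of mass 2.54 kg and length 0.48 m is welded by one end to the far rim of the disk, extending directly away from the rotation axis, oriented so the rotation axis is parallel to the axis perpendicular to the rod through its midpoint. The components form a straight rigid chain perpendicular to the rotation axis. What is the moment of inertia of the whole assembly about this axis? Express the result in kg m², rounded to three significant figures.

53.7

Thin rod: I_cm = (1/12)ML² = (1/12)(0.229)(1.31)² = 0.032749 kg m²; axis through the centre, so I = 0.032749 kg m².
Solid disk: I_cm = (1/2)MR² = (1/2)(5.72)(0.513)² = 0.75266 kg m²; centre at d = 0.655 + 0.513 = 1.168 m, so the parallel axis theorem gives I = 0.75266 + (5.72)(1.168)² = 8.556 kg m².
Solid disk: I_cm = (1/2)MR² = (1/2)(5.11)(0.471)² = 0.5668 kg m²; centre at d = 0.655 + 0.513 + 0.513 + 0.471 = 2.152 m, so the parallel axis theorem gives I = 0.5668 + (5.11)(2.152)² = 24.232 kg m².
Thin rod: I_cm = (1/12)ML² = (1/12)(2.54)(0.48)² = 0.048768 kg m²; centre at d = 0.655 + 0.513 + 0.513 + 0.471 + 0.471 + 0.24 = 2.863 m, so the parallel axis theorem gives I = 0.048768 + (2.54)(2.863)² = 20.869 kg m².
Total I = 0.032749 + 8.556 + 24.232 + 20.869 = 53.689 kg m².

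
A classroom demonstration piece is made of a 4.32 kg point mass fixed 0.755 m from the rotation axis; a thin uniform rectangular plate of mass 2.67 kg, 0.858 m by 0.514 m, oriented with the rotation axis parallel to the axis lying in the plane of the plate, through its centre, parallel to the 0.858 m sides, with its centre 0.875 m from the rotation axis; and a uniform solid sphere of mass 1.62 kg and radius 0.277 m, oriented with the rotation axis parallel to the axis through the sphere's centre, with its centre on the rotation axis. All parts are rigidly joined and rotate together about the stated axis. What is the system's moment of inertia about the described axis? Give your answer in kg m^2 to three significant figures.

Point mass: I_cm = 0; centre at d = 0.755 m, so I = I_cm + Md² gives I = 0 + (4.32)(0.755)² = 2.4625 kg m^2.
Rectangular plate: I_cm = (1/12)Mb² = (1/12)(2.67)(0.514)² = 0.058784 kg m^2; centre at d = 0.875 m, so I = I_cm + Md² gives I = 0.058784 + (2.67)(0.875)² = 2.103 kg m^2.
Solid sphere: I_cm = (2/5)MR² = (2/5)(1.62)(0.277)² = 0.04972 kg m^2; axis through the centre, so I = 0.04972 kg m^2.
Total I = 2.4625 + 2.103 + 0.04972 = 4.6152 kg m^2.

4.62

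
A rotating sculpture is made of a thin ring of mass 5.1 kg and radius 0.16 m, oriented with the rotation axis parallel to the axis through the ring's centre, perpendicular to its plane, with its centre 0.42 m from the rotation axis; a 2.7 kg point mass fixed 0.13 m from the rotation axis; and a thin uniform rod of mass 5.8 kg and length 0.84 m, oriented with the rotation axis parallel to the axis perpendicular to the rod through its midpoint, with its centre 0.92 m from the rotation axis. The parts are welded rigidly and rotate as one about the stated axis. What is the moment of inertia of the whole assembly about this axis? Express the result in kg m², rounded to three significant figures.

Thin ring: I_cm = MR² = (5.1)(0.16)² = 0.13056 kg m²; centre at d = 0.42 m, so the parallel axis theorem gives I = 0.13056 + (5.1)(0.42)² = 1.0302 kg m².
Point mass: I_cm = 0; centre at d = 0.13 m, so the parallel axis theorem gives I = 0 + (2.7)(0.13)² = 0.04563 kg m².
Thin rod: I_cm = (1/12)ML² = (1/12)(5.8)(0.84)² = 0.34104 kg m²; centre at d = 0.92 m, so the parallel axis theorem gives I = 0.34104 + (5.8)(0.92)² = 5.2502 kg m².
Total I = 1.0302 + 0.04563 + 5.2502 = 6.326 kg m².

6.33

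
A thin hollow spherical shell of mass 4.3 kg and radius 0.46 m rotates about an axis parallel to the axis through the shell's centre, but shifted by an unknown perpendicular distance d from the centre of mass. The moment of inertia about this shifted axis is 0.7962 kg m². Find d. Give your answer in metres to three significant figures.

0.210

About the centre-of-mass axis, I_cm = (2/3)MR² = (2/3)(4.3)(0.46)² = 0.60659 kg m².
Parallel axis theorem: I = I_cm + Md², so Md² = 0.7962 − 0.60659 = 0.18961 kg m².
d = √(0.18961 / 4.3) = 0.20999 m.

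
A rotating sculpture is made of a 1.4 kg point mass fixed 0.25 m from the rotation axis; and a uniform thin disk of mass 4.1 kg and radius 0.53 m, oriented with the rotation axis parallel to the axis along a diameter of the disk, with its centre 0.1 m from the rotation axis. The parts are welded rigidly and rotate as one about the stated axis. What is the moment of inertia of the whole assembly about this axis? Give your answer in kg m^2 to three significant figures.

Point mass: I_cm = 0; centre at d = 0.25 m, so I = I_cm + Md² gives I = 0 + (1.4)(0.25)² = 0.0875 kg m^2.
Thin disk: I_cm = (1/4)MR² = (1/4)(4.1)(0.53)² = 0.28792 kg m^2; centre at d = 0.1 m, so I = I_cm + Md² gives I = 0.28792 + (4.1)(0.1)² = 0.32892 kg m^2.
Total I = 0.0875 + 0.32892 = 0.41642 kg m^2.

0.416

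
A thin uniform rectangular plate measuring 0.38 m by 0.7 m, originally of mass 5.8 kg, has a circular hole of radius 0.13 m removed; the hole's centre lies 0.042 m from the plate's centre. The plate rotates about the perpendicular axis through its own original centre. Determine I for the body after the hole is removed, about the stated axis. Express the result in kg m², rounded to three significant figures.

Unpierced body about its centre: I₀ = (1/12)M(a²+b²) = (1/12)(5.8)[(0.38)² + (0.7)²] = 0.30663 kg m².
The removed disk has mass m = M·πr²/(ab) = (5.8)·π(0.13)²/(0.38·0.7) = 1.1577 kg (same uniform areal density).
Its moment of inertia about the rotation axis (parallel-axis theorem): I_hole = (1/2)mr² + md² = (1/2)(1.1577)(0.13)² + (1.1577)(0.042)² = 0.011824 kg m².
Treating the hole as negative mass, I = I₀ − I_hole = 0.30663 − 0.011824 = 0.2948 kg m².

0.295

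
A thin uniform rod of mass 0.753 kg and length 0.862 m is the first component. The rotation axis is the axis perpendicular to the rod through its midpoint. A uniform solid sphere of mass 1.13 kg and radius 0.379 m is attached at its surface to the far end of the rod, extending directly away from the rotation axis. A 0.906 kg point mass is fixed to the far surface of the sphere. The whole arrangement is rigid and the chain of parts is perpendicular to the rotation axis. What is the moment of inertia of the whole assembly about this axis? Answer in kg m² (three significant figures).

2.13

Thin rod: I_cm = (1/12)ML² = (1/12)(0.753)(0.862)² = 0.046626 kg m²; axis through the centre, so I = 0.046626 kg m².
Solid sphere: I_cm = (2/5)MR² = (2/5)(1.13)(0.379)² = 0.064926 kg m²; centre at d = 0.431 + 0.379 = 0.81 m, so the parallel axis theorem gives I = 0.064926 + (1.13)(0.81)² = 0.80632 kg m².
Point mass: I_cm = 0; centre at d = 0.431 + 0.379 + 0.379 = 1.189 m, so the parallel axis theorem gives I = 0 + (0.906)(1.189)² = 1.2808 kg m².
Total I = 0.046626 + 0.80632 + 1.2808 = 2.1338 kg m².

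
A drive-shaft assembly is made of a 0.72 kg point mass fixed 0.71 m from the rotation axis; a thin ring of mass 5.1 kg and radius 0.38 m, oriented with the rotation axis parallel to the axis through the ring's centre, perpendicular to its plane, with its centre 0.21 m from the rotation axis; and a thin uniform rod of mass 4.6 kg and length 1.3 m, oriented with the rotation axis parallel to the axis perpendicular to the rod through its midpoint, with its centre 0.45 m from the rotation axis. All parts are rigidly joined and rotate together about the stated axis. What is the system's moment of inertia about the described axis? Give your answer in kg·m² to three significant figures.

Point mass: I_cm = 0; centre at d = 0.71 m, so I = I_cm + Md² gives I = 0 + (0.72)(0.71)² = 0.36295 kg·m².
Thin ring: I_cm = MR² = (5.1)(0.38)² = 0.73644 kg·m²; centre at d = 0.21 m, so I = I_cm + Md² gives I = 0.73644 + (5.1)(0.21)² = 0.96135 kg·m².
Thin rod: I_cm = (1/12)ML² = (1/12)(4.6)(1.3)² = 0.64783 kg·m²; centre at d = 0.45 m, so I = I_cm + Md² gives I = 0.64783 + (4.6)(0.45)² = 1.5793 kg·m².
Total I = 0.36295 + 0.96135 + 1.5793 = 2.9036 kg·m².

2.90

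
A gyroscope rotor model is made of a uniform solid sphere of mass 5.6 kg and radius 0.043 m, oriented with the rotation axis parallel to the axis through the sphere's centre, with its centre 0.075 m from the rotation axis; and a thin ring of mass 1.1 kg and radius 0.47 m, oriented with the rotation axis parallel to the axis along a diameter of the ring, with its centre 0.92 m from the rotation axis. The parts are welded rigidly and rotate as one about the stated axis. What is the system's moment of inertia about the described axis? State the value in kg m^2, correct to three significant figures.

Solid sphere: I_cm = (2/5)MR² = (2/5)(5.6)(0.043)² = 0.0041418 kg m^2; centre at d = 0.075 m, so I = I_cm + Md² gives I = 0.0041418 + (5.6)(0.075)² = 0.035642 kg m^2.
Thin ring: I_cm = (1/2)MR² = (1/2)(1.1)(0.47)² = 0.1215 kg m^2; centre at d = 0.92 m, so I = I_cm + Md² gives I = 0.1215 + (1.1)(0.92)² = 1.0525 kg m^2.
Total I = 0.035642 + 1.0525 = 1.0882 kg m^2.

1.09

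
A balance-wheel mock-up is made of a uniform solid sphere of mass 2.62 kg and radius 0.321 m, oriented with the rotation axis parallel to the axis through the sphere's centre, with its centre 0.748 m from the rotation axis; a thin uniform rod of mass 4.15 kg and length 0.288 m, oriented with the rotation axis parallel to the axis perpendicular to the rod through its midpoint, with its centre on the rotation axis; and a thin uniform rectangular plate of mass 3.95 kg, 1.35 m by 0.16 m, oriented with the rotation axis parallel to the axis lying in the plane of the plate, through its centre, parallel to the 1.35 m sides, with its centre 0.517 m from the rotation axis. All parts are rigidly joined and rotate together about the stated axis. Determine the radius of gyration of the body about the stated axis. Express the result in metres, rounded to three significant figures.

0.499

Solid sphere: I_cm = (2/5)MR² = (2/5)(2.62)(0.321)² = 0.10799 kg m²; centre at d = 0.748 m, so the parallel axis theorem gives I = 0.10799 + (2.62)(0.748)² = 1.5739 kg m².
Thin rod: I_cm = (1/12)ML² = (1/12)(4.15)(0.288)² = 0.028685 kg m²; axis through the centre, so I = 0.028685 kg m².
Rectangular plate: I_cm = (1/12)Mb² = (1/12)(3.95)(0.16)² = 0.0084267 kg m²; centre at d = 0.517 m, so the parallel axis theorem gives I = 0.0084267 + (3.95)(0.517)² = 1.0642 kg m².
Total I = 2.6668 kg m²; total mass M = 10.72 kg.
k = √(I/M) = √(2.6668/10.72) = 0.49877 m.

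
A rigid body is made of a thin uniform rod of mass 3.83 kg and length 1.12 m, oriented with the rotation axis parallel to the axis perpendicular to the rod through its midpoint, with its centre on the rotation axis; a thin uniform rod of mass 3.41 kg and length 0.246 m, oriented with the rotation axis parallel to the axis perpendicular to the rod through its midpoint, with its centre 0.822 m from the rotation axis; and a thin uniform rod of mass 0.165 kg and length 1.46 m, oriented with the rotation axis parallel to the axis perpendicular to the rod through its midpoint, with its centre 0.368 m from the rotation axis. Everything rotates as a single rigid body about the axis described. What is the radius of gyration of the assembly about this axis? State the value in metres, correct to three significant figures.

Thin rod: I_cm = (1/12)ML² = (1/12)(3.83)(1.12)² = 0.40036 kg·m²; axis through the centre, so I = 0.40036 kg·m².
Thin rod: I_cm = (1/12)ML² = (1/12)(3.41)(0.246)² = 0.017197 kg·m²; centre at d = 0.822 m, so the parallel axis theorem gives I = 0.017197 + (3.41)(0.822)² = 2.3213 kg·m².
Thin rod: I_cm = (1/12)ML² = (1/12)(0.165)(1.46)² = 0.029309 kg·m²; centre at d = 0.368 m, so the parallel axis theorem gives I = 0.029309 + (0.165)(0.368)² = 0.051654 kg·m².
Total I = 2.7733 kg·m²; total mass M = 7.405 kg.
k = √(I/M) = √(2.7733/7.405) = 0.61198 m.

0.612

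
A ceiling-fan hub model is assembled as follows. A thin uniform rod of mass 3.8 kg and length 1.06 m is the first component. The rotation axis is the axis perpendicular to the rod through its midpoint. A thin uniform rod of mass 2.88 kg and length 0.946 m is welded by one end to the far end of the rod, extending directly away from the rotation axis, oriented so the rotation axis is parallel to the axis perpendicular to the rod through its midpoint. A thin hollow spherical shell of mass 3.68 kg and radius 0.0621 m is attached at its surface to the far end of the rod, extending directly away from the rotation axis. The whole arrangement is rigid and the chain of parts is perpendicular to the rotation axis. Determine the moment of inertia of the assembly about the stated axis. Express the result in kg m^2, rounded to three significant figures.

12.2

Thin rod: I_cm = (1/12)ML² = (1/12)(3.8)(1.06)² = 0.35581 kg m^2; axis through the centre, so I = 0.35581 kg m^2.
Thin rod: I_cm = (1/12)ML² = (1/12)(2.88)(0.946)² = 0.21478 kg m^2; centre at d = 0.53 + 0.473 = 1.003 m, so I = I_cm + Md² gives I = 0.21478 + (2.88)(1.003)² = 3.1121 kg m^2.
Spherical shell: I_cm = (2/3)MR² = (2/3)(3.68)(0.0621)² = 0.0094611 kg m^2; centre at d = 0.53 + 0.473 + 0.473 + 0.0621 = 1.5381 m, so I = I_cm + Md² gives I = 0.0094611 + (3.68)(1.5381)² = 8.7154 kg m^2.
Total I = 0.35581 + 3.1121 + 8.7154 = 12.183 kg m^2.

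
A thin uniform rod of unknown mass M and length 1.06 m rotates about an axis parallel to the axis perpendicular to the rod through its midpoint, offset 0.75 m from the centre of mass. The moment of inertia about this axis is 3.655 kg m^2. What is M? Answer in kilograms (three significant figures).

5.57

I = I_cm + Md² = (1/12)ML² + Md² = M·[0.0833333·(1.06)² + (0.75)²] = M·0.65613.
So M = 3.655 / 0.65613 = 5.5705 kg.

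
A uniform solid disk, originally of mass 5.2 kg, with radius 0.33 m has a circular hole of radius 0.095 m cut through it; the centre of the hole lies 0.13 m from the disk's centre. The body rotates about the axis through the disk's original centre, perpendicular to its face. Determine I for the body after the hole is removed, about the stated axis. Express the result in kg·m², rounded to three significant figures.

Unpierced body about its centre: I₀ = (1/2)MR² = (1/2)(5.2)(0.33)² = 0.28314 kg·m².
The removed disk has mass m = M·(r/R)² = (5.2)(0.095/0.33)² = 0.43095 kg (same uniform areal density).
Its moment of inertia about the rotation axis (parallel-axis theorem): I_hole = (1/2)mr² + md² = (1/2)(0.43095)(0.095)² + (0.43095)(0.13)² = 0.0092276 kg·m².
Treating the hole as negative mass, I = I₀ − I_hole = 0.28314 − 0.0092276 = 0.27391 kg·m².

0.274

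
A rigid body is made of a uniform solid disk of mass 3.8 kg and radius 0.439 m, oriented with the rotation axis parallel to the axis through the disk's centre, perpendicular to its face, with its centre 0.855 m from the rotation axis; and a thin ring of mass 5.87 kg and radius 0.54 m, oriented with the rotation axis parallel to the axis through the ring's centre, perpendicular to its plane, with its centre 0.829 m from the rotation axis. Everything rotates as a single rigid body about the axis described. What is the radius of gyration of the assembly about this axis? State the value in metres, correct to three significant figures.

Solid disk: I_cm = (1/2)MR² = (1/2)(3.8)(0.439)² = 0.36617 kg m²; centre at d = 0.855 m, so the parallel axis theorem gives I = 0.36617 + (3.8)(0.855)² = 3.1441 kg m².
Thin ring: I_cm = MR² = (5.87)(0.54)² = 1.7117 kg m²; centre at d = 0.829 m, so the parallel axis theorem gives I = 1.7117 + (5.87)(0.829)² = 5.7458 kg m².
Total I = 8.8899 kg m²; total mass M = 9.67 kg.
k = √(I/M) = √(8.8899/9.67) = 0.95881 m.

0.959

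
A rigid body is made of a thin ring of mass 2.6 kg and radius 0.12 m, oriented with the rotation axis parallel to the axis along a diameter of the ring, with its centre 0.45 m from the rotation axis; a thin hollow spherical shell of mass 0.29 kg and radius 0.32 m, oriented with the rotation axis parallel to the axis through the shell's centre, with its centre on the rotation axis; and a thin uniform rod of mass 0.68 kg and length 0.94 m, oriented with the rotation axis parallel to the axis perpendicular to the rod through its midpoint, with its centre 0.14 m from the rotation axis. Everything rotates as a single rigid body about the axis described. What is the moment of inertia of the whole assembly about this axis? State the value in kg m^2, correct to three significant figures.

Thin ring: I_cm = (1/2)MR² = (1/2)(2.6)(0.12)² = 0.01872 kg m^2; centre at d = 0.45 m, so I = I_cm + Md² gives I = 0.01872 + (2.6)(0.45)² = 0.54522 kg m^2.
Spherical shell: I_cm = (2/3)MR² = (2/3)(0.29)(0.32)² = 0.019797 kg m^2; axis through the centre, so I = 0.019797 kg m^2.
Thin rod: I_cm = (1/12)ML² = (1/12)(0.68)(0.94)² = 0.050071 kg m^2; centre at d = 0.14 m, so I = I_cm + Md² gives I = 0.050071 + (0.68)(0.14)² = 0.063399 kg m^2.
Total I = 0.54522 + 0.019797 + 0.063399 = 0.62842 kg m^2.

0.628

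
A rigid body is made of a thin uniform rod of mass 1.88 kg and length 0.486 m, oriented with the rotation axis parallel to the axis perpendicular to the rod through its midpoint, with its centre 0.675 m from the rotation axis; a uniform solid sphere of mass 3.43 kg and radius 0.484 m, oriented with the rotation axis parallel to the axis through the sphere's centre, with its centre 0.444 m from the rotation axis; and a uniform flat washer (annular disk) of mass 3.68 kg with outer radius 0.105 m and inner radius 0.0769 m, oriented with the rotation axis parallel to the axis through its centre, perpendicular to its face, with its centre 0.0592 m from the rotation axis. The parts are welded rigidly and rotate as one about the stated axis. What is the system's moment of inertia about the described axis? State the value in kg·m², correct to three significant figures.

1.94

Thin rod: I_cm = (1/12)ML² = (1/12)(1.88)(0.486)² = 0.037004 kg·m²; centre at d = 0.675 m, so I = I_cm + Md² gives I = 0.037004 + (1.88)(0.675)² = 0.89358 kg·m².
Solid sphere: I_cm = (2/5)MR² = (2/5)(3.43)(0.484)² = 0.3214 kg·m²; centre at d = 0.444 m, so I = I_cm + Md² gives I = 0.3214 + (3.43)(0.444)² = 0.99758 kg·m².
Annular disk: I_cm = (1/2)M(R²+r²) = (1/2)(3.68)[(0.105)² + (0.0769)²] = 0.031167 kg·m²; centre at d = 0.0592 m, so I = I_cm + Md² gives I = 0.031167 + (3.68)(0.0592)² = 0.044064 kg·m².
Total I = 0.89358 + 0.99758 + 0.044064 = 1.9352 kg·m².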